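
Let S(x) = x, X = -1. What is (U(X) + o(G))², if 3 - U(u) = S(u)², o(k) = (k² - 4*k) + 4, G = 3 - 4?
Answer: 121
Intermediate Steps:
G = -1
o(k) = 4 + k² - 4*k
U(u) = 3 - u²
(U(X) + o(G))² = ((3 - 1*(-1)²) + (4 + (-1)² - 4*(-1)))² = ((3 - 1*1) + (4 + 1 + 4))² = ((3 - 1) + 9)² = (2 + 9)² = 11² = 121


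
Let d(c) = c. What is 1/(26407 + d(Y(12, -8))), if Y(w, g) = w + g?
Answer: 1/26411 ≈ 3.7863e-5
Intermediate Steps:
Y(w, g) = g + w
1/(26407 + d(Y(12, -8))) = 1/(26407 + (-8 + 12)) = 1/(26407 + 4) = 1/26411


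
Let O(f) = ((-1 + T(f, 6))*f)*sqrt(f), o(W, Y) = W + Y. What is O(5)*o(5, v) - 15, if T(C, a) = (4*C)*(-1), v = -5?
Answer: -15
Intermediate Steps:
T(C, a) = -4*C
O(f) = f**(3/2)*(-1 - 4*f) (O(f) = ((-1 - 4*f)*f)*sqrt(f) = (f*(-1 - 4*f))*sqrt(f) = f**(3/2)*(-1 - 4*f))
O(5)*o(5, v) - 15 = (5**(3/2)*(-1 - 4*5))*(5 - 5) - 15 = ((5*sqrt(5))*(-1 - 20))*0 - 15 = ((5*sqrt(5))*(-21))*0 - 15 = -105*sqrt(5)*0 - 15 = 0 - 15 = -15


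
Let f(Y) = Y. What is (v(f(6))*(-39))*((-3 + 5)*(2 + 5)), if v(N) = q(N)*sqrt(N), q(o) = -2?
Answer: 1092*sqrt(6) ≈ 2674.8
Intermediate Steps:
v(N) = -2*sqrt(N)
(v(f(6))*(-39))*((-3 + 5)*(2 + 5)) = (-2*sqrt(6)*(-39))*((-3 + 5)*(2 + 5)) = (78*sqrt(6))*(2*7) = (78*sqrt(6))*14 = 1092*sqrt(6)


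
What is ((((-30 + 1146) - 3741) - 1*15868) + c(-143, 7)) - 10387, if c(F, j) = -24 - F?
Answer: -28761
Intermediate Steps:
((((-30 + 1146) - 3741) - 1*15868) + c(-143, 7)) - 10387 = ((((-30 + 1146) - 3741) - 1*15868) + (-24 - 1*(-143))) - 10387 = (((1116 - 3741) - 15868) + (-24 + 143)) - 10387 = ((-2625 - 15868) + 119) - 10387 = (-18493 + 119) - 10387 = -18374 - 10387 = -28761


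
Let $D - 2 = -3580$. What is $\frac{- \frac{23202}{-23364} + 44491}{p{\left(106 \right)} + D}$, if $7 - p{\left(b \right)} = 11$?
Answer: $- \frac{57750607}{4649436} \approx -12.421$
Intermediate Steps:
$D = -3578$ ($D = 2 - 3580 = -3578$)
$p{\left(b \right)} = -4$ ($p{\left(b \right)} = 7 - 11 = -4$)
$\frac{- \frac{23202}{-23364} + 44491}{p{\left(106 \right)} + D} = \frac{- \frac{23202}{-23364} + 44491}{-4 - 3578} = \frac{\left(-23202\right) \left(- \frac{1}{23364}\right) + 44491}{-3582} = \left(\frac{1289}{1298} + 44491\right) \left(- \frac{1}{3582}\right) = \frac{57750607}{1298} \left(- \frac{1}{3582}\right) = - \frac{57750607}{4649436}$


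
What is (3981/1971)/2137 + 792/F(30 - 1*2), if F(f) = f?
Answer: 278003071/9828063 ≈ 28.287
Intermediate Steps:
(3981/1971)/2137 + 792/F(30 - 1*2) = (3981/1971)/2137 + 792/(30 - 1*2) = (3981*(1/1971))*(1/2137) + 792/(30 - 2) = (1327/657)*(1/2137) + 792/28 = 1327/1404009 + 792*(1/28) = 1327/1404009 + 198/7 = 278003071/9828063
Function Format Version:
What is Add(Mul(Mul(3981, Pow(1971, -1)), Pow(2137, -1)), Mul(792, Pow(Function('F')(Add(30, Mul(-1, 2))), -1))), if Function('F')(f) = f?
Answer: Rational(278003071, 9828063) ≈ 28.287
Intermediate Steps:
Add(Mul(Mul(3981, Pow(1971, -1)), Pow(2137, -1)), Mul(792, Pow(Function('F')(Add(30, Mul(-1, 2))), -1))) = Add(Mul(Mul(3981, Pow(1971, -1)), Pow(2137, -1)), Mul(792, Pow(Add(30, Mul(-1, 2)), -1))) = Add(Mul(Mul(3981, Rational(1, 1971)), Rational(1, 2137)), Mul(792, Pow(Add(30, -2), -1))) = Add(Mul(Rational(1327, 657), Rational(1, 2137)), Mul(792, Pow(28, -1))) = Add(Rational(1327, 1404009), Mul(792, Rational(1, 28))) = Add(Rational(1327, 1404009), Rational(198, 7)) = Rational(278003071, 9828063)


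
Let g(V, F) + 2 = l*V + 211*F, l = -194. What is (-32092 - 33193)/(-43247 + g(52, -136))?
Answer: 65285/82033 ≈ 0.79584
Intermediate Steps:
g(V, F) = -2 - 194*V + 211*F (g(V, F) = -2 + (-194*V + 211*F) = -2 - 194*V + 211*F)
(-32092 - 33193)/(-43247 + g(52, -136)) = (-32092 - 33193)/(-43247 + (-2 - 194*52 + 211*(-136))) = -65285/(-43247 + (-2 - 10088 - 28696)) = -65285/(-43247 - 38786) = -65285/(-82033) = -65285*(-1/82033) = 65285/82033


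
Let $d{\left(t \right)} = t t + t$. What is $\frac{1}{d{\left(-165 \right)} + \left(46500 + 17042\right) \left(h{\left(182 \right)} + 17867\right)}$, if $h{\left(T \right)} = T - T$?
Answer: $\frac{1}{1135331974} \approx 8.808 \cdot 10^{-10}$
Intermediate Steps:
$h{\left(T \right)} = 0$
$d{\left(t \right)} = t + t^{2}$ ($d{\left(t \right)} = t^{2} + t = t + t^{2}$)
$\frac{1}{d{\left(-165 \right)} + \left(46500 + 17042\right) \left(h{\left(182 \right)} + 17867\right)} = \frac{1}{- 165 \left(1 - 165\right) + \left(46500 + 17042\right) \left(0 + 17867\right)} = \frac{1}{\left(-165\right) \left(-164\right) + 63542 \cdot 17867} = \frac{1}{27060 + 1135304914} = \frac{1}{1135331974}$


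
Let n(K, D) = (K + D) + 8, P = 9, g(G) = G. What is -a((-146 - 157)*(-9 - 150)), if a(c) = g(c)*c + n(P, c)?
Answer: -2321071523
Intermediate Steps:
n(K, D) = 8 + D + K (n(K, D) = (D + K) + 8 = 8 + D + K)
a(c) = 17 + c + c² (a(c) = c*c + (8 + c + 9) = c² + (17 + c) = 17 + c + c²)
-a((-146 - 157)*(-9 - 150)) = -(17 + (-146 - 157)*(-9 - 150) + ((-146 - 157)*(-9 - 150))²) = -(17 - 303*(-159) + (-303*(-159))²) = -(17 + 48177 + 48177²) = -(17 + 48177 + 2321023329) = -1*2321071523 = -2321071523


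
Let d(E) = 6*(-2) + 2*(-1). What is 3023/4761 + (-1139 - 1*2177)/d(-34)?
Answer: 7914899/33327 ≈ 237.49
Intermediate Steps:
d(E) = -14 (d(E) = -12 - 2 = -14)
3023/4761 + (-1139 - 1*2177)/d(-34) = 3023/4761 + (-1139 - 1*2177)/(-14) = 3023*(1/4761) + (-1139 - 2177)*(-1/14) = 3023/4761 - 3316*(-1/14) = 3023/4761 + 1658/7 = 7914899/33327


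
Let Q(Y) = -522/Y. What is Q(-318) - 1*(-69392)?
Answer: 3677863/53 ≈ 69394.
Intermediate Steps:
Q(-318) - 1*(-69392) = -522/(-318) - 1*(-69392) = -522*(-1/318) + 69392 = 87/53 + 69392 = 3677863/53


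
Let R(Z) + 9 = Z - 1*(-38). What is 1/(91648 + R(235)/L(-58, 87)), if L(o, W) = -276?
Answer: 23/2107882 ≈ 1.0911e-5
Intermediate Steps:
R(Z) = 29 + Z (R(Z) = -9 + (Z - 1*(-38)) = -9 + (Z + 38) = -9 + (38 + Z) = 29 + Z)
1/(91648 + R(235)/L(-58, 87)) = 1/(91648 + (29 + 235)/(-276)) = 1/(91648 + 264*(-1/276)) = 1/(91648 - 22/23) = 1/(2107882/23) = 23/2107882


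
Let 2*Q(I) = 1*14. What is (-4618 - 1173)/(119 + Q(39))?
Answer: -5791/126 ≈ -45.960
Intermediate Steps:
Q(I) = 7 (Q(I) = (1*14)/2 = (1/2)*14 = 7)
(-4618 - 1173)/(119 + Q(39)) = (-4618 - 1173)/(119 + 7) = -5791/126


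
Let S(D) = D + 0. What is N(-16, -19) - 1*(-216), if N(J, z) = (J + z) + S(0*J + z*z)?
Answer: 542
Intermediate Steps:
S(D) = D
N(J, z) = J + z + z² (N(J, z) = (J + z) + (0*J + z*z) = (J + z) + (0 + z²) = (J + z) + z² = J + z + z²)
N(-16, -19) - 1*(-216) = (-16 - 19 + (-19)²) - 1*(-216) = (-16 - 19 + 361) + 216 = 326 + 216 = 542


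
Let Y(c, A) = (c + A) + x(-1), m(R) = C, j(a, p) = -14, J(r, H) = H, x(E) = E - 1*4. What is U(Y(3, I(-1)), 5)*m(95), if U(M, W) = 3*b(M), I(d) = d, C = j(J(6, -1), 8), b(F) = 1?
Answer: -42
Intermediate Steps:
x(E) = -4 + E (x(E) = E - 4 = -4 + E)
C = -14
m(R) = -14
Y(c, A) = -5 + A + c (Y(c, A) = (c + A) + (-4 - 1) = (A + c) - 5 = -5 + A + c)
U(M, W) = 3 (U(M, W) = 3*1 = 3)
U(Y(3, I(-1)), 5)*m(95) = 3*(-14) = -42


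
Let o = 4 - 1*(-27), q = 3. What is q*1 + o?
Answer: 34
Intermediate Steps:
o = 31 (o = 4 + 27 = 31)
q*1 + o = 3*1 + 31 = 3 + 31 = 34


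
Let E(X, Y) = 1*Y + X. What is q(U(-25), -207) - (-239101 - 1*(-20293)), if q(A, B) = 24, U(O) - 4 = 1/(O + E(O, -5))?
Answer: 218832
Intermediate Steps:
E(X, Y) = X + Y (E(X, Y) = Y + X = X + Y)
U(O) = 4 + 1/(-5 + 2*O) (U(O) = 4 + 1/(O + (O - 5)) = 4 + 1/(O + (-5 + O)) = 4 + 1/(-5 + 2*O))
q(U(-25), -207) - (-239101 - 1*(-20293)) = 24 - (-239101 - 1*(-20293)) = 24 - (-239101 + 20293) = 24 - 1*(-218808) = 24 + 218808 = 218832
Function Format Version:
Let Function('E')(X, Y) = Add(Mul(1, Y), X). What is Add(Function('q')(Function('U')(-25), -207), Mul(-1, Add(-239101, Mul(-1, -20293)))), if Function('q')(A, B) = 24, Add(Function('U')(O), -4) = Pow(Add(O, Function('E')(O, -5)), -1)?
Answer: 218832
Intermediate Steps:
Function('E')(X, Y) = Add(X, Y) (Function('E')(X, Y) = Add(Y, X) = Add(X, Y))
Function('U')(O) = Add(4, Pow(Add(-5, Mul(2, O)), -1)) (Function('U')(O) = Add(4, Pow(Add(O, Add(O, -5)), -1)) = Add(4, Pow(Add(O, Add(-5, O)), -1)) = Add(4, Pow(Add(-5, Mul(2, O)), -1)))
Add(Function('q')(Function('U')(-25), -207), Mul(-1, Add(-239101, Mul(-1, -20293)))) = Add(24, Mul(-1, Add(-239101, Mul(-1, -20293)))) = Add(24, Mul(-1, Add(-239101, 20293))) = Add(24, Mul(-1, -218808)) = Add(24, 218808) = 218832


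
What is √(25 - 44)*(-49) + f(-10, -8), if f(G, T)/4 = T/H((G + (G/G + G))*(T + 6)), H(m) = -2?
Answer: 16 - 49*I*√19 ≈ 16.0 - 213.59*I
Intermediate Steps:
f(G, T) = -2*T (f(G, T) = 4*(T/(-2)) = 4*(T*(-½)) = 4*(-T/2) = -2*T)
√(25 - 44)*(-49) + f(-10, -8) = √(25 - 44)*(-49) - 2*(-8) = √(-19)*(-49) + 16 = (I*√19)*(-49) + 16 = -49*I*√19 + 16 = 16 - 49*I*√19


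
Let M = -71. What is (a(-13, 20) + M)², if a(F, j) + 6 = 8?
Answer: 4761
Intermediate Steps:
a(F, j) = 2 (a(F, j) = -6 + 8 = 2)
(a(-13, 20) + M)² = (2 - 71)² = (-69)² = 4761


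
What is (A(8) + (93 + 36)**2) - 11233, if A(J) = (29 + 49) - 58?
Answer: 5428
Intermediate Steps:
A(J) = 20 (A(J) = 78 - 58 = 20)
(A(8) + (93 + 36)**2) - 11233 = (20 + (93 + 36)**2) - 11233 = (20 + 129**2) - 11233 = (20 + 16641) - 11233 = 16661 - 11233 = 5428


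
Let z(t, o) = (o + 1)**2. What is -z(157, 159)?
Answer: -25600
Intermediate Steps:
z(t, o) = (1 + o)**2
-z(157, 159) = -(1 + 159)**2 = -1*160**2 = -1*25600 = -25600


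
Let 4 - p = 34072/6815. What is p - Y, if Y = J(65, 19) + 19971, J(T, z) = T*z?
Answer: -144525702/6815 ≈ -21207.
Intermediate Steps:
p = -6812/6815 (p = 4 - 34072/6815 = -6812/6815 ≈ -0.99956)
Y = 21206 (Y = 65*19 + 19971 = 1235 + 19971 = 21206)
p - Y = -6812/6815 - 1*21206 = -6812/6815 - 21206 = -144525702/6815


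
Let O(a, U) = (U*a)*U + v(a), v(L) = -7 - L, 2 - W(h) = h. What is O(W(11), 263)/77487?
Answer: -622519/77487 ≈ -8.0338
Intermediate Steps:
W(h) = 2 - h
O(a, U) = -7 - a + a*U**2 (O(a, U) = (U*a)*U + (-7 - a) = a*U**2 + (-7 - a) = -7 - a + a*U**2)
O(W(11), 263)/77487 = (-7 - (2 - 1*11) + (2 - 1*11)*263**2)/77487 = (-7 - (2 - 11) + (2 - 11)*69169)*(1/77487) = (-7 - 1*(-9) - 9*69169)*(1/77487) = (-7 + 9 - 622521)*(1/77487) = -622519*1/77487 = -622519/77487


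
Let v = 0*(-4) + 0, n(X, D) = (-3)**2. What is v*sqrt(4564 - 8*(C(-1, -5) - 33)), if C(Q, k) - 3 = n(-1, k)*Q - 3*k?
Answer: 0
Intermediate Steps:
n(X, D) = 9
C(Q, k) = 3 - 3*k + 9*Q (C(Q, k) = 3 + (9*Q - 3*k) = 3 + (-3*k + 9*Q) = 3 - 3*k + 9*Q)
v = 0 (v = 0 + 0 = 0)
v*sqrt(4564 - 8*(C(-1, -5) - 33)) = 0*sqrt(4564 - 8*((3 - 3*(-5) + 9*(-1)) - 33)) = 0*sqrt(4564 - 8*((3 + 15 - 9) - 33)) = 0*sqrt(4564 - 8*(9 - 33)) = 0*sqrt(4564 - 8*(-24)) = 0*sqrt(4564 + 192) = 0*sqrt(4756) = 0*(2*sqrt(1189)) = 0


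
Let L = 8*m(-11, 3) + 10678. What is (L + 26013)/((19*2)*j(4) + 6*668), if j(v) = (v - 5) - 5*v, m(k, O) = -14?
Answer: 12193/1070 ≈ 11.395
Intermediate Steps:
j(v) = -5 - 4*v (j(v) = (-5 + v) - 5*v = -5 - 4*v)
L = 10566 (L = 8*(-14) + 10678 = -112 + 10678 = 10566)
(L + 26013)/((19*2)*j(4) + 6*668) = (10566 + 26013)/((19*2)*(-5 - 4*4) + 6*668) = 36579/(38*(-5 - 16) + 4008) = 36579/(38*(-21) + 4008) = 36579/(-798 + 4008) = 36579/3210 = 36579*(1/3210) = 12193/1070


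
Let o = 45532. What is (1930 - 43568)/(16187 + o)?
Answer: -41638/61719 ≈ -0.67464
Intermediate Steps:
(1930 - 43568)/(16187 + o) = (1930 - 43568)/(16187 + 45532) = -41638/61719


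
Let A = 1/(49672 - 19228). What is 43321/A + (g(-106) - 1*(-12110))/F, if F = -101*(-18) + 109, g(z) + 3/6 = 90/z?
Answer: 269393906684805/204262 ≈ 1.3189e+9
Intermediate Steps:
g(z) = -½ + 90/z
F = 1927 (F = 1818 + 109 = 1927)
A = 1/30444 ≈ 3.2847e-5
43321/A + (g(-106) - 1*(-12110))/F = 43321/(1/30444) + ((½)*(180 - 1*(-106))/(-106) - 1*(-12110))/1927 = 43321*30444 + ((½)*(-1/106)*(180 + 106) + 12110)*(1/1927) = 1318864524 + ((½)*(-1/106)*286 + 12110)*(1/1927) = 1318864524 + (-143/106 + 12110)*(1/1927) = 1318864524 + (1283517/106)*(1/1927) = 1318864524 + 1283517/204262 = 269393906684805/204262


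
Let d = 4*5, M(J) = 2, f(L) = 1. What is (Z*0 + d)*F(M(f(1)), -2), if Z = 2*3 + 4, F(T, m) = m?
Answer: -40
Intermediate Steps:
d = 20
Z = 10 (Z = 6 + 4 = 10)
(Z*0 + d)*F(M(f(1)), -2) = (10*0 + 20)*(-2) = (0 + 20)*(-2) = 20*(-2) = -40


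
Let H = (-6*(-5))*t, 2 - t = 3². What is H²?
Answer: 44100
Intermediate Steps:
t = -7 (t = 2 - 1*3² = 2 - 1*9 = 2 - 9 = -7)
H = -210 (H = -6*(-5)*(-7) = 30*(-7) = -210)
H² = (-210)² = 44100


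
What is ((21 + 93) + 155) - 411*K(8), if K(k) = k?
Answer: -3019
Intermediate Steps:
((21 + 93) + 155) - 411*K(8) = ((21 + 93) + 155) - 411*8 = (114 + 155) - 3288 = 269 - 3288 = -3019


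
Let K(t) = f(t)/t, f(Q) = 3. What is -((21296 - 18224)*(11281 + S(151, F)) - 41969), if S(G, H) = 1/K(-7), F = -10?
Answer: -34606095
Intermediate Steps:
K(t) = 3/t
S(G, H) = -7/3 (S(G, H) = 1/(3/(-7)) = 1/(3*(-⅐)) = 1/(-3/7) = -7/3)
-((21296 - 18224)*(11281 + S(151, F)) - 41969) = -((21296 - 18224)*(11281 - 7/3) - 41969) = -(3072*(33836/3) - 41969) = -(34648064 - 41969) = -1*34606095 = -34606095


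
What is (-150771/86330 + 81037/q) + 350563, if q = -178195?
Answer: 1078575622459299/3076714870 ≈ 3.5056e+5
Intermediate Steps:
(-150771/86330 + 81037/q) + 350563 = (-150771/86330 + 81037/(-178195)) + 350563 = (-150771*1/86330 + 81037*(-1/178195)) + 350563 = (-150771/86330 - 81037/178195) + 350563 = -6772512511/3076714870 + 350563 = 1078575622459299/3076714870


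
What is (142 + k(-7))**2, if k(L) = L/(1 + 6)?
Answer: 19881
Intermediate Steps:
k(L) = L/7
(142 + k(-7))**2 = (142 + (1/7)*(-7))**2 = (142 - 1)**2 = 141**2 = 19881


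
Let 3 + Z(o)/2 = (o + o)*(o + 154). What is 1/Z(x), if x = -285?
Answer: 1/149334 ≈ 6.6964e-6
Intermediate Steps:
Z(o) = -6 + 4*o*(154 + o) (Z(o) = -6 + 2*((o + o)*(o + 154)) = -6 + 2*((2*o)*(154 + o)) = -6 + 2*(2*o*(154 + o)) = -6 + 4*o*(154 + o))
1/Z(x) = 1/(-6 + 4*(-285)**2 + 616*(-285)) = 1/(-6 + 4*81225 - 175560) = 1/(-6 + 324900 - 175560) = 1/149334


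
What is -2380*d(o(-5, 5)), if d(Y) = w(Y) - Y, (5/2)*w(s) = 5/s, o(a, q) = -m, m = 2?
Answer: -2380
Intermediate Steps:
o(a, q) = -2 (o(a, q) = -1*2 = -2)
w(s) = 2/s (w(s) = 2*(5/s)/5 = 2/s)
d(Y) = -Y + 2/Y (d(Y) = 2/Y - Y = -Y + 2/Y)
-2380*d(o(-5, 5)) = -2380*(-1*(-2) + 2/(-2)) = -2380*(2 + 2*(-1/2)) = -2380*(2 - 1) = -2380*1 = -2380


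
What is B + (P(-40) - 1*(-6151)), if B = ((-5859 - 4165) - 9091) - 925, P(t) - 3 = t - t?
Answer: -13886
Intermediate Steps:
P(t) = 3 (P(t) = 3 + (t - t) = 3 + 0 = 3)
B = -20040 (B = (-10024 - 9091) - 925 = -19115 - 925 = -20040)
B + (P(-40) - 1*(-6151)) = -20040 + (3 - 1*(-6151)) = -20040 + (3 + 6151) = -20040 + 6154 = -13886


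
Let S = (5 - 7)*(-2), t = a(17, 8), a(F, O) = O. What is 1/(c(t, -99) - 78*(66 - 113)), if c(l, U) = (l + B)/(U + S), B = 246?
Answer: 95/348016 ≈ 0.00027298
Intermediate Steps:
t = 8
S = 4 (S = -2*(-2) = 4)
c(l, U) = (246 + l)/(4 + U) (c(l, U) = (l + 246)/(U + 4) = (246 + l)/(4 + U))
1/(c(t, -99) - 78*(66 - 113)) = 1/((246 + 8)/(4 - 99) - 78*(66 - 113)) = 1/(254/(-95) - 78*(-47)) = 1/(-1/95*254 + 3666) = 1/(-254/95 + 3666) = 1/(348016/95) = 95/348016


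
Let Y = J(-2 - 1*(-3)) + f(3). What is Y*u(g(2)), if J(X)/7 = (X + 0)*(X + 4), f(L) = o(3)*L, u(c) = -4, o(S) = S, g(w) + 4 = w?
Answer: -176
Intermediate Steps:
g(w) = -4 + w
f(L) = 3*L
J(X) = 7*X*(4 + X) (J(X) = 7*((X + 0)*(X + 4)) = 7*(X*(4 + X)) = 7*X*(4 + X))
Y = 44 (Y = 7*(-2 - 1*(-3))*(4 + (-2 - 1*(-3))) + 3*3 = 7*(-2 + 3)*(4 + (-2 + 3)) + 9 = 7*1*(4 + 1) + 9 = 7*1*5 + 9 = 35 + 9 = 44)
Y*u(g(2)) = 44*(-4) = -176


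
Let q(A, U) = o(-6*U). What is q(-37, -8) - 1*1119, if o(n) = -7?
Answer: -1126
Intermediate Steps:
q(A, U) = -7
q(-37, -8) - 1*1119 = -7 - 1*1119 = -7 - 1119 = -1126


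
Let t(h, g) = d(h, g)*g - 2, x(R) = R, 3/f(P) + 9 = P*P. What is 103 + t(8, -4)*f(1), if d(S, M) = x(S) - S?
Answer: 415/4 ≈ 103.75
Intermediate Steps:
f(P) = 3/(-9 + P²) (f(P) = 3/(-9 + P*P) = 3/(-9 + P²))
d(S, M) = 0 (d(S, M) = S - S = 0)
t(h, g) = -2 (t(h, g) = 0*g - 2 = 0 - 2 = -2)
103 + t(8, -4)*f(1) = 103 - 6/(-9 + 1²) = 103 - 6/(-9 + 1) = 103 - 6/(-8) = 103 - 6*(-1)/8 = 103 - 2*(-3/8) = 103 + ¾ = 415/4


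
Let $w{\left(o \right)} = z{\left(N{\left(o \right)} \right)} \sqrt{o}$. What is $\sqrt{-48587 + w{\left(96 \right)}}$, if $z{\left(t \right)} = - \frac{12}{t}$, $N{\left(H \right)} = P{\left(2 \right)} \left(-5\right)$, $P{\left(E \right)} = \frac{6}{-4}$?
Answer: $\frac{\sqrt{-1214675 - 160 \sqrt{6}}}{5} \approx 220.46 i$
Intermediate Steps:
$P{\left(E \right)} = - \frac{3}{2}$ ($P{\left(E \right)} = 6 \left(- \frac{1}{4}\right) = - \frac{3}{2}$)
$N{\left(H \right)} = \frac{15}{2}$ ($N{\left(H \right)} = \left(- \frac{3}{2}\right) \left(-5\right) = \frac{15}{2}$)
$w{\left(o \right)} = - \frac{8 \sqrt{o}}{5}$ ($w{\left(o \right)} = - \frac{12}{\frac{15}{2}} \sqrt{o} = \left(-12\right) \frac{2}{15} \sqrt{o} = - \frac{8 \sqrt{o}}{5}$)
$\sqrt{-48587 + w{\left(96 \right)}} = \sqrt{-48587 - \frac{8 \sqrt{96}}{5}} = \sqrt{-48587 - \frac{8 \cdot 4 \sqrt{6}}{5}} = \sqrt{-48587 - \frac{32 \sqrt{6}}{5}}$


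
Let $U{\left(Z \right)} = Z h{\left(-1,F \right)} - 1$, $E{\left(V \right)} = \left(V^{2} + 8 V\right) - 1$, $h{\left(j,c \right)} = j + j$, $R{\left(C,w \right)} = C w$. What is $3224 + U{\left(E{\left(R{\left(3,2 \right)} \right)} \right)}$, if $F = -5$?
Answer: $3057$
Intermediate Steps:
$h{\left(j,c \right)} = 2 j$
$E{\left(V \right)} = -1 + V^{2} + 8 V$
$U{\left(Z \right)} = -1 - 2 Z$ ($U{\left(Z \right)} = Z 2 \left(-1\right) - 1 = Z \left(-2\right) - 1 = - 2 Z - 1 = -1 - 2 Z$)
$3224 + U{\left(E{\left(R{\left(3,2 \right)} \right)} \right)} = 3224 - \left(1 + 2 \left(-1 + \left(3 \cdot 2\right)^{2} + 8 \cdot 3 \cdot 2\right)\right) = 3224 - \left(1 + 2 \left(-1 + 6^{2} + 8 \cdot 6\right)\right) = 3224 - \left(1 + 2 \left(-1 + 36 + 48\right)\right) = 3224 - 167 = 3057$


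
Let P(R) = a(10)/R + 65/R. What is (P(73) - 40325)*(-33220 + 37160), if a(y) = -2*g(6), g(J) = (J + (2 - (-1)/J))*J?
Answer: -11598406520/73 ≈ -1.5888e+8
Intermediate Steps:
g(J) = J*(2 + J + 1/J) (g(J) = (J + (2 + 1/J))*J = (2 + J + 1/J)*J = J*(2 + J + 1/J))
a(y) = -98 (a(y) = -2*(1 + 6**2 + 2*6) = -2*(1 + 36 + 12) = -2*49 = -98)
P(R) = -33/R (P(R) = -98/R + 65/R = -33/R)
(P(73) - 40325)*(-33220 + 37160) = (-33/73 - 40325)*(-33220 + 37160) = (-33*1/73 - 40325)*3940 = (-33/73 - 40325)*3940 = -2943758/73*3940 = -11598406520/73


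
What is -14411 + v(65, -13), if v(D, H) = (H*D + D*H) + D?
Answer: -16036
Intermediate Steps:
v(D, H) = D + 2*D*H (v(D, H) = (D*H + D*H) + D = 2*D*H + D = D + 2*D*H)
-14411 + v(65, -13) = -14411 + 65*(1 + 2*(-13)) = -14411 + 65*(1 - 26) = -14411 + 65*(-25) = -14411 - 1625 = -16036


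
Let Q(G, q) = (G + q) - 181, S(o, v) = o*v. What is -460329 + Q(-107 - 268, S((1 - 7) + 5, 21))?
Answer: -460906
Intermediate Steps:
Q(G, q) = -181 + G + q
-460329 + Q(-107 - 268, S((1 - 7) + 5, 21)) = -460329 + (-181 + (-107 - 268) + ((1 - 7) + 5)*21) = -460329 + (-181 - 375 + (-6 + 5)*21) = -460329 + (-181 - 375 - 1*21) = -460329 + (-181 - 375 - 21) = -460329 - 577 = -460906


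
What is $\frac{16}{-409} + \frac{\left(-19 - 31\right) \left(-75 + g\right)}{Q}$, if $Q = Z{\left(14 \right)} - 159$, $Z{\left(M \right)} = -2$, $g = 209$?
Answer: $\frac{2737724}{65849} \approx 41.576$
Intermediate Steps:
$Q = -161$ ($Q = -2 - 159 = -161$)
$\frac{16}{-409} + \frac{\left(-19 - 31\right) \left(-75 + g\right)}{Q} = \frac{16}{-409} + \frac{\left(-19 - 31\right) \left(-75 + 209\right)}{-161} = 16 \left(- \frac{1}{409}\right) + \left(-50\right) 134 \left(- \frac{1}{161}\right) = - \frac{16}{409} - - \frac{6700}{161} = - \frac{16}{409} + \frac{6700}{161} = \frac{2737724}{65849}$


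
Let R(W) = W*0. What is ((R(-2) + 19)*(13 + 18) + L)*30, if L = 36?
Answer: 18750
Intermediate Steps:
R(W) = 0
((R(-2) + 19)*(13 + 18) + L)*30 = ((0 + 19)*(13 + 18) + 36)*30 = (19*31 + 36)*30 = (589 + 36)*30 = 625*30 = 18750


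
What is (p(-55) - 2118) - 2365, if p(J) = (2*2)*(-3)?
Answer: -4495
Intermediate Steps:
p(J) = -12 (p(J) = 4*(-3) = -12)
(p(-55) - 2118) - 2365 = (-12 - 2118) - 2365 = -2130 - 2365 = -4495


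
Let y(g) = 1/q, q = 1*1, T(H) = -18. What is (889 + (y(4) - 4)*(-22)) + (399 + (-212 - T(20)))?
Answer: 1160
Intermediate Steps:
q = 1
y(g) = 1 (y(g) = 1/1 = 1)
(889 + (y(4) - 4)*(-22)) + (399 + (-212 - T(20))) = (889 + (1 - 4)*(-22)) + (399 + (-212 - 1*(-18))) = (889 - 3*(-22)) + (399 + (-212 + 18)) = (889 + 66) + (399 - 194) = 955 + 205 = 1160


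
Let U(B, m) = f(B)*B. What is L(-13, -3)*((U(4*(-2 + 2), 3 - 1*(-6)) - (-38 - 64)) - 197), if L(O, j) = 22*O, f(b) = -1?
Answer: 27170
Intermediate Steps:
U(B, m) = -B
L(-13, -3)*((U(4*(-2 + 2), 3 - 1*(-6)) - (-38 - 64)) - 197) = (22*(-13))*((-4*(-2 + 2) - (-38 - 64)) - 197) = -286*((-4*0 - 1*(-102)) - 197) = -286*((-1*0 + 102) - 197) = -286*((0 + 102) - 197) = -286*(102 - 197) = -286*(-95) = 27170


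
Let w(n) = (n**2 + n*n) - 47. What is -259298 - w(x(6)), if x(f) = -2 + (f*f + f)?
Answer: -262451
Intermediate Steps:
x(f) = -2 + f + f**2 (x(f) = -2 + (f**2 + f) = -2 + (f + f**2) = -2 + f + f**2)
w(n) = -47 + 2*n**2 (w(n) = (n**2 + n**2) - 47 = 2*n**2 - 47 = -47 + 2*n**2)
-259298 - w(x(6)) = -259298 - (-47 + 2*(-2 + 6 + 6**2)**2) = -259298 - (-47 + 2*(-2 + 6 + 36)**2) = -259298 - (-47 + 2*40**2) = -259298 - (-47 + 2*1600) = -259298 - (-47 + 3200) = -259298 - 1*3153 = -259298 - 3153 = -262451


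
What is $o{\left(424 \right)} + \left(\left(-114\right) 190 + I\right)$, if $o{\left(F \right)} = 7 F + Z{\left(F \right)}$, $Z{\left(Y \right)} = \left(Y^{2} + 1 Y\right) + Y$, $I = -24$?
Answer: $161908$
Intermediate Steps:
$Z{\left(Y \right)} = Y^{2} + 2 Y$ ($Z{\left(Y \right)} = \left(Y^{2} + Y\right) + Y = \left(Y + Y^{2}\right) + Y = Y^{2} + 2 Y$)
$o{\left(F \right)} = 7 F + F \left(2 + F\right)$
$o{\left(424 \right)} + \left(\left(-114\right) 190 + I\right) = 424 \left(9 + 424\right) - 21684 = 424 \cdot 433 - 21684 = 183592 - 21684 = 161908$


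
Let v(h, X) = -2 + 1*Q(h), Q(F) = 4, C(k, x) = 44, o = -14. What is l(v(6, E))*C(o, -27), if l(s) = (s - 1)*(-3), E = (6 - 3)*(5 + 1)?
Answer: -132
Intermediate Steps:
E = 18 (E = 3*6 = 18)
v(h, X) = 2 (v(h, X) = -2 + 1*4 = -2 + 4 = 2)
l(s) = 3 - 3*s (l(s) = (-1 + s)*(-3) = 3 - 3*s)
l(v(6, E))*C(o, -27) = (3 - 3*2)*44 = (3 - 6)*44 = -3*44 = -132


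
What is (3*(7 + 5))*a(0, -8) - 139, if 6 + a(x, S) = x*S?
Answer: -355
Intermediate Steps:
a(x, S) = -6 + S*x (a(x, S) = -6 + x*S = -6 + S*x)
(3*(7 + 5))*a(0, -8) - 139 = (3*(7 + 5))*(-6 - 8*0) - 139 = (3*12)*(-6 + 0) - 139 = 36*(-6) - 139 = -216 - 139 = -355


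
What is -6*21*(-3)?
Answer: 378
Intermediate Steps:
-6*21*(-3) = -2*63*(-3) = -126*(-3) = 378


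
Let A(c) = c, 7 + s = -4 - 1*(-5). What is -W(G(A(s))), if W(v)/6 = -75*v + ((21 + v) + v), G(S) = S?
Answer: -2754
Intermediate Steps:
s = -6 (s = -7 + (-4 - 1*(-5)) = -7 + (-4 + 5) = -7 + 1 = -6)
W(v) = 126 - 438*v (W(v) = 6*(-75*v + ((21 + v) + v)) = 6*(-75*v + (21 + 2*v)) = 6*(21 - 73*v) = 126 - 438*v)
-W(G(A(s))) = -(126 - 438*(-6)) = -(126 + 2628) = -1*2754 = -2754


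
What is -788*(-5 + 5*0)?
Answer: 3940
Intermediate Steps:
-788*(-5 + 5*0) = -788*(-5 + 0) = -788*(-5) = 3940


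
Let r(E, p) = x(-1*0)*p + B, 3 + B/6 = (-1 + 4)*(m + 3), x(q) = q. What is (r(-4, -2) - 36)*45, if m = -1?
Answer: -810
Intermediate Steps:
B = 18 (B = -18 + 6*((-1 + 4)*(-1 + 3)) = -18 + 6*(3*2) = -18 + 6*6 = -18 + 36 = 18)
r(E, p) = 18 (r(E, p) = (-1*0)*p + 18 = 0*p + 18 = 0 + 18 = 18)
(r(-4, -2) - 36)*45 = (18 - 36)*45 = -18*45 = -810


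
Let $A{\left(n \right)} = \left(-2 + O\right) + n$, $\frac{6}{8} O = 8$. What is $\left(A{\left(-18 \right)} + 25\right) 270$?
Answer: $4230$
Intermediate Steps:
$O = \frac{32}{3}$ ($O = \frac{4}{3} \cdot 8 = \frac{32}{3} \approx 10.667$)
$A{\left(n \right)} = \frac{26}{3} + n$ ($A{\left(n \right)} = \left(-2 + \frac{32}{3}\right) + n = \frac{26}{3} + n$)
$\left(A{\left(-18 \right)} + 25\right) 270 = \left(\left(\frac{26}{3} - 18\right) + 25\right) 270 = \left(- \frac{28}{3} + 25\right) 270 = \frac{47}{3} \cdot 270 = 4230$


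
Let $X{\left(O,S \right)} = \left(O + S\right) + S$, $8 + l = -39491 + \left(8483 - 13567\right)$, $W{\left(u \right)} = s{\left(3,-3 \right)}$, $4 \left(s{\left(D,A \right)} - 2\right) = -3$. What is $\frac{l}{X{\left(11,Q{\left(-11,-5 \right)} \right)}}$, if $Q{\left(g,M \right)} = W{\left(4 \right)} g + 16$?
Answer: $- \frac{89166}{31} \approx -2876.3$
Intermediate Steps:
$s{\left(D,A \right)} = \frac{5}{4}$ ($s{\left(D,A \right)} = 2 + \frac{1}{4} \left(-3\right) = 2 - \frac{3}{4} = \frac{5}{4}$)
$W{\left(u \right)} = \frac{5}{4}$
$Q{\left(g,M \right)} = 16 + \frac{5 g}{4}$ ($Q{\left(g,M \right)} = \frac{5 g}{4} + 16 = 16 + \frac{5 g}{4}$)
$l = -44583$ ($l = -8 + \left(-39491 + \left(8483 - 13567\right)\right) = -8 - 44575 = -44583$)
$X{\left(O,S \right)} = O + 2 S$
$\frac{l}{X{\left(11,Q{\left(-11,-5 \right)} \right)}} = - \frac{44583}{11 + 2 \left(16 + \frac{5}{4} \left(-11\right)\right)} = - \frac{44583}{11 + 2 \left(16 - \frac{55}{4}\right)} = - \frac{44583}{11 + 2 \cdot \frac{9}{4}} = - \frac{44583}{11 + \frac{9}{2}} = - \frac{44583}{\frac{31}{2}} = \left(-44583\right) \frac{2}{31} = - \frac{89166}{31}$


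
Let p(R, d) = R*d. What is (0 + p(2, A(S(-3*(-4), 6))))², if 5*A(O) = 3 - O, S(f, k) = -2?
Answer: 4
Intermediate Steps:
A(O) = ⅗ - O/5 (A(O) = (3 - O)/5 = ⅗ - O/5)
(0 + p(2, A(S(-3*(-4), 6))))² = (0 + 2*(⅗ - ⅕*(-2)))² = (0 + 2*(⅗ + ⅖))² = (0 + 2*1)² = (0 + 2)² = 2² = 4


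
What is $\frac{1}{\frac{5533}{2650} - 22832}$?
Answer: $- \frac{2650}{60499267} \approx -4.3802 \cdot 10^{-5}$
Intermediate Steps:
$\frac{1}{\frac{5533}{2650} - 22832} = \frac{1}{- \frac{60499267}{2650}} = - \frac{2650}{60499267}$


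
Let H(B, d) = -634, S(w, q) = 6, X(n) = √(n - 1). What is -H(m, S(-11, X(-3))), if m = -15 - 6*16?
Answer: 634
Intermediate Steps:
X(n) = √(-1 + n)
m = -111 (m = -15 - 96 = -111)
-H(m, S(-11, X(-3))) = -1*(-634) = 634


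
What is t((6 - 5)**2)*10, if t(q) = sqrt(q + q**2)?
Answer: 10*sqrt(2) ≈ 14.142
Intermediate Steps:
t((6 - 5)**2)*10 = sqrt((6 - 5)**2*(1 + (6 - 5)**2))*10 = sqrt(1**2*(1 + 1**2))*10 = sqrt(1*(1 + 1))*10 = sqrt(1*2)*10 = sqrt(2)*10 = 10*sqrt(2)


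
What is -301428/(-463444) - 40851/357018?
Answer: 7390255905/13788154166 ≈ 0.53599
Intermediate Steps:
-301428/(-463444) - 40851/357018 = -301428*(-1/463444) - 40851*1/357018 = 75357/115861 - 13617/119006 = 7390255905/13788154166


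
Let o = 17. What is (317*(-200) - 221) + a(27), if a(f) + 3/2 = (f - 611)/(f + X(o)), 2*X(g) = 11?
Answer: -8273261/130 ≈ -63641.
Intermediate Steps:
X(g) = 11/2 (X(g) = (1/2)*11 = 11/2)
a(f) = -3/2 + (-611 + f)/(11/2 + f) (a(f) = -3/2 + (f - 611)/(f + 11/2) = -3/2 + (-611 + f)/(11/2 + f))
(317*(-200) - 221) + a(27) = (317*(-200) - 221) + (-2477 - 2*27)/(2*(11 + 2*27)) = (-63400 - 221) + (-2477 - 54)/(2*(11 + 54)) = -63621 + (1/2)*(-2531)/65 = -63621 + (1/2)*(1/65)*(-2531) = -63621 - 2531/130 = -8273261/130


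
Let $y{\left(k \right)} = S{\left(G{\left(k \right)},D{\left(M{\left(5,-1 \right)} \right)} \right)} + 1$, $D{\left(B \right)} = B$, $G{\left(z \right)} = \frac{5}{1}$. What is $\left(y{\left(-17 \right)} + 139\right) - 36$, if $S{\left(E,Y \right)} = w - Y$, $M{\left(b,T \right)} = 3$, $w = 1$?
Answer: $102$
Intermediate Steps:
$G{\left(z \right)} = 5$ ($G{\left(z \right)} = 5 \cdot 1 = 5$)
$S{\left(E,Y \right)} = 1 - Y$
$y{\left(k \right)} = -1$ ($y{\left(k \right)} = \left(1 - 3\right) + 1 = -2 + 1 = -1$)
$\left(y{\left(-17 \right)} + 139\right) - 36 = \left(-1 + 139\right) - 36 = 138 - 36 = 102$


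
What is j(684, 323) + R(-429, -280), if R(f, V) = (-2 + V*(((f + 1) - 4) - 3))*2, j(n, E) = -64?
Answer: 243532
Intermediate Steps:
R(f, V) = -4 + 2*V*(-6 + f) (R(f, V) = (-2 + V*(((1 + f) - 4) - 3))*2 = (-2 + V*((-3 + f) - 3))*2 = (-2 + V*(-6 + f))*2 = -4 + 2*V*(-6 + f))
j(684, 323) + R(-429, -280) = -64 + (-4 - 12*(-280) + 2*(-280)*(-429)) = -64 + (-4 + 3360 + 240240) = -64 + 243596 = 243532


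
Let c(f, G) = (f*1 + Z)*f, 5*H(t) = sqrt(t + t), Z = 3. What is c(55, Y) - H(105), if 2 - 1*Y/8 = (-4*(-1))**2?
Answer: 3190 - sqrt(210)/5 ≈ 3187.1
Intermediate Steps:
H(t) = sqrt(2)*sqrt(t)/5 (H(t) = sqrt(t + t)/5 = sqrt(2*t)/5 = (sqrt(2)*sqrt(t))/5 = sqrt(2)*sqrt(t)/5)
Y = -112 (Y = 16 - 8*(-4*(-1))**2 = 16 - 8*4**2 = 16 - 8*16 = 16 - 128 = -112)
c(f, G) = f*(3 + f) (c(f, G) = (f*1 + 3)*f = (f + 3)*f = (3 + f)*f = f*(3 + f))
c(55, Y) - H(105) = 55*(3 + 55) - sqrt(2)*sqrt(105)/5 = 55*58 - sqrt(210)/5 = 3190 - sqrt(210)/5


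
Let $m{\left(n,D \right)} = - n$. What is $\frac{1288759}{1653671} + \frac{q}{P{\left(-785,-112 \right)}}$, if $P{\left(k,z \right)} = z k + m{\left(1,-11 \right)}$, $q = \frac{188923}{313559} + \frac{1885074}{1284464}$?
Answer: $\frac{22818063459693356243497}{29278111598831078573512} \approx 0.77936$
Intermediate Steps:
$q = \frac{416873355319}{201377623688}$ ($q = 188923 \cdot \frac{1}{313559} + 1885074 \cdot \frac{1}{1284464} = \frac{188923}{313559} + \frac{942537}{642232} = \frac{416873355319}{201377623688} \approx 2.0701$)
$P{\left(k,z \right)} = -1 + k z$ ($P{\left(k,z \right)} = z k - 1 = k z - 1 = -1 + k z$)
$\frac{1288759}{1653671} + \frac{q}{P{\left(-785,-112 \right)}} = \frac{1288759}{1653671} + \frac{416873355319}{201377623688 \left(-1 - -87920\right)} = 1288759 \cdot \frac{1}{1653671} + \frac{416873355319}{201377623688 \left(-1 + 87920\right)} = \frac{1288759}{1653671} + \frac{416873355319}{201377623688 \cdot 87919} = \frac{1288759}{1653671} + \frac{416873355319}{201377623688} \cdot \frac{1}{87919} = \frac{1288759}{1653671} + \frac{416873355319}{17704919297025272} = \frac{22818063459693356243497}{29278111598831078573512}$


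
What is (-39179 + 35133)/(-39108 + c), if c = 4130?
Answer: 2023/17489 ≈ 0.11567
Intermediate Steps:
(-39179 + 35133)/(-39108 + c) = (-39179 + 35133)/(-39108 + 4130) = -4046/(-34978) = -4046*(-1/34978) = 2023/17489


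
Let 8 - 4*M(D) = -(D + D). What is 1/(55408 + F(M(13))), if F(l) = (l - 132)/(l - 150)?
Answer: 283/15680711 ≈ 1.8048e-5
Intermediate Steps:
M(D) = 2 + D/2 (M(D) = 2 - (-1)*(D + D)/4 = 2 - (-1)*2*D/4 = 2 - (-1)*D/2 = 2 + D/2)
F(l) = (-132 + l)/(-150 + l)
1/(55408 + F(M(13))) = 1/(55408 + (-132 + (2 + (1/2)*13))/(-150 + (2 + (1/2)*13))) = 1/(55408 + (-132 + (2 + 13/2))/(-150 + (2 + 13/2))) = 1/(55408 + (-132 + 17/2)/(-150 + 17/2)) = 1/(55408 - 247/2/(-283/2)) = 1/(55408 - 2/283*(-247/2)) = 1/(55408 + 247/283) = 1/(15680711/283) = 283/15680711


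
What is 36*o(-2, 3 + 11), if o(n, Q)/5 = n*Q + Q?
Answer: -2520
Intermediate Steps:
o(n, Q) = 5*Q + 5*Q*n (o(n, Q) = 5*(n*Q + Q) = 5*(Q*n + Q) = 5*(Q + Q*n) = 5*Q + 5*Q*n)
36*o(-2, 3 + 11) = 36*(5*(3 + 11)*(1 - 2)) = 36*(5*14*(-1)) = 36*(-70) = -2520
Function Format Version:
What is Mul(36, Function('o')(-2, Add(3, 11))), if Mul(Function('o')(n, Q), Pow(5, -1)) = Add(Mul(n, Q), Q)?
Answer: -2520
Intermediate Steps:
Function('o')(n, Q) = Add(Mul(5, Q), Mul(5, Q, n)) (Function('o')(n, Q) = Mul(5, Add(Mul(n, Q), Q)) = Mul(5, Add(Mul(Q, n), Q)) = Mul(5, Add(Q, Mul(Q, n))) = Add(Mul(5, Q), Mul(5, Q, n)))
Mul(36, Function('o')(-2, Add(3, 11))) = Mul(36, Mul(5, Add(3, 11), Add(1, -2))) = Mul(36, Mul(5, 14, -1)) = Mul(36, -70) = -2520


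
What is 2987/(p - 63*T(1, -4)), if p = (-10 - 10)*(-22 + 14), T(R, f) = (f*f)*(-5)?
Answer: 2987/5200 ≈ 0.57442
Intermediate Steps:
T(R, f) = -5*f² (T(R, f) = f²*(-5) = -5*f²)
p = 160 (p = -20*(-8) = 160)
2987/(p - 63*T(1, -4)) = 2987/(160 - 63*(-5*(-4)²)) = 2987/(160 - 63*(-5*16)) = 2987/(160 - 63*(-80)) = 2987/(160 - 21*(-240)) = 2987/(160 + 5040) = 2987/5200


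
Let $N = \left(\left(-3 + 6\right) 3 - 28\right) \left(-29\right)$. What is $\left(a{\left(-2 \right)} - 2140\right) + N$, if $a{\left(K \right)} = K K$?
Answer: $-1585$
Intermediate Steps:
$a{\left(K \right)} = K^{2}$
$N = 551$ ($N = \left(3 \cdot 3 - 28\right) \left(-29\right) = \left(9 - 28\right) \left(-29\right) = \left(-19\right) \left(-29\right) = 551$)
$\left(a{\left(-2 \right)} - 2140\right) + N = \left(\left(-2\right)^{2} - 2140\right) + 551 = \left(4 - 2140\right) + 551 = -2136 + 551 = -1585$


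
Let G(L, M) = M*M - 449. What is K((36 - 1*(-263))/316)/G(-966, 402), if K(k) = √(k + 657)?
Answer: √16424969/25462490 ≈ 0.00015917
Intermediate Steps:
G(L, M) = -449 + M² (G(L, M) = M² - 449 = -449 + M²)
K(k) = √(657 + k)
K((36 - 1*(-263))/316)/G(-966, 402) = √(657 + (36 - 1*(-263))/316)/(-449 + 402²) = √(657 + (36 + 263)*(1/316))/(-449 + 161604) = √(657 + 299*(1/316))/161155 = √(657 + 299/316)*(1/161155) = √(207911/316)*(1/161155) = (√16424969/158)*(1/161155) = √16424969/25462490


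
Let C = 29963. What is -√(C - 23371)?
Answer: -8*√103 ≈ -81.191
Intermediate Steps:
-√(C - 23371) = -√(29963 - 23371) = -√6592 = -8*√103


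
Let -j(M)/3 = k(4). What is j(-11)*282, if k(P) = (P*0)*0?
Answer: 0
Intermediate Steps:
k(P) = 0 (k(P) = 0*0 = 0)
j(M) = 0 (j(M) = -3*0 = 0)
j(-11)*282 = 0*282 = 0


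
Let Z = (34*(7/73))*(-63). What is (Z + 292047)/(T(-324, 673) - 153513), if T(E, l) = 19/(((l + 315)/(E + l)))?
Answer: -1107830724/582709871 ≈ -1.9012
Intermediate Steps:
Z = -14994/73 (Z = (34*(7*(1/73)))*(-63) = (34*(7/73))*(-63) = (238/73)*(-63) = -14994/73 ≈ -205.40)
T(E, l) = 19*(E + l)/(315 + l) (T(E, l) = 19/(((315 + l)/(E + l))) = 19*((E + l)/(315 + l)) = 19*(E + l)/(315 + l))
(Z + 292047)/(T(-324, 673) - 153513) = (-14994/73 + 292047)/(19*(-324 + 673)/(315 + 673) - 153513) = 21304437/(73*(19*349/988 - 153513)) = 21304437/(73*(19*(1/988)*349 - 153513)) = 21304437/(73*(349/52 - 153513)) = 21304437/(73*(-7982327/52)) = (21304437/73)*(-52/7982327) = -1107830724/582709871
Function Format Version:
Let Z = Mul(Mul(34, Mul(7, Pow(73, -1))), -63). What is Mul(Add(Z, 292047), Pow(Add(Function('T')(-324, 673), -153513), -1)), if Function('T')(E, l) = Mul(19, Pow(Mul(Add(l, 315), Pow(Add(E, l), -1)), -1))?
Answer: Rational(-1107830724, 582709871) ≈ -1.9012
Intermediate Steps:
Z = Rational(-14994, 73) (Z = Mul(Mul(34, Mul(7, Rational(1, 73))), -63) = Mul(Mul(34, Rational(7, 73)), -63) = Mul(Rational(238, 73), -63) = Rational(-14994, 73) ≈ -205.40)
Function('T')(E, l) = Mul(19, Pow(Add(315, l), -1), Add(E, l)) (Function('T')(E, l) = Mul(19, Pow(Mul(Add(315, l), Pow(Add(E, l), -1)), -1)) = Mul(19, Pow(Mul(Pow(Add(E, l), -1), Add(315, l)), -1)) = Mul(19, Mul(Pow(Add(315, l), -1), Add(E, l))) = Mul(19, Pow(Add(315, l), -1), Add(E, l)))
Mul(Add(Z, 292047), Pow(Add(Function('T')(-324, 673), -153513), -1)) = Mul(Add(Rational(-14994, 73), 292047), Pow(Add(Mul(19, Pow(Add(315, 673), -1), Add(-324, 673)), -153513), -1)) = Mul(Rational(21304437, 73), Pow(Add(Mul(19, Pow(988, -1), 349), -153513), -1)) = Mul(Rational(21304437, 73), Pow(Add(Mul(19, Rational(1, 988), 349), -153513), -1)) = Mul(Rational(21304437, 73), Pow(Add(Rational(349, 52), -153513), -1)) = Mul(Rational(21304437, 73), Pow(Rational(-7982327, 52), -1)) = Mul(Rational(21304437, 73), Rational(-52, 7982327)) = Rational(-1107830724, 582709871)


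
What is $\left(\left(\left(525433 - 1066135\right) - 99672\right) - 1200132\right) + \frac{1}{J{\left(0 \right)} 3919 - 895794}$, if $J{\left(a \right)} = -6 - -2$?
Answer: $- \frac{1677566003821}{911470} \approx -1.8405 \cdot 10^{6}$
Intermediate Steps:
$J{\left(a \right)} = -4$ ($J{\left(a \right)} = -6 + 2 = -4$)
$\left(\left(\left(525433 - 1066135\right) - 99672\right) - 1200132\right) + \frac{1}{J{\left(0 \right)} 3919 - 895794} = \left(\left(\left(525433 - 1066135\right) - 99672\right) - 1200132\right) + \frac{1}{\left(-4\right) 3919 - 895794} = \left(\left(-540702 - 99672\right) - 1200132\right) + \frac{1}{-15676 - 895794} = \left(-640374 - 1200132\right) + \frac{1}{-911470} = -1840506 - \frac{1}{911470} = - \frac{1677566003821}{911470}$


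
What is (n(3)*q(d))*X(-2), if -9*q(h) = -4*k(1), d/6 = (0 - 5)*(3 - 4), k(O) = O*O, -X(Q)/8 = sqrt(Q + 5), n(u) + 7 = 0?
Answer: 224*sqrt(3)/9 ≈ 43.109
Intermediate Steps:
n(u) = -7 (n(u) = -7 + 0 = -7)
X(Q) = -8*sqrt(5 + Q) (X(Q) = -8*sqrt(Q + 5) = -8*sqrt(5 + Q))
k(O) = O**2
d = 30 (d = 6*((0 - 5)*(3 - 4)) = 6*(-5*(-1)) = 6*5 = 30)
q(h) = 4/9 (q(h) = -(-4)*1**2/9 = -(-4)/9 = -1/9*(-4) = 4/9)
(n(3)*q(d))*X(-2) = (-7*4/9)*(-8*sqrt(5 - 2)) = -(-224)*sqrt(3)/9 = 224*sqrt(3)/9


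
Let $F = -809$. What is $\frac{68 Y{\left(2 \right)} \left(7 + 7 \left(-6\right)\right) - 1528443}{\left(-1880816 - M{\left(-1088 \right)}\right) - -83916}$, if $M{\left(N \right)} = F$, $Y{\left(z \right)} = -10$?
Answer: $\frac{1504643}{1796091} \approx 0.83773$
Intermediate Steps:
$M{\left(N \right)} = -809$
$\frac{68 Y{\left(2 \right)} \left(7 + 7 \left(-6\right)\right) - 1528443}{\left(-1880816 - M{\left(-1088 \right)}\right) - -83916} = \frac{68 \left(-10\right) \left(7 + 7 \left(-6\right)\right) - 1528443}{\left(-1880816 - -809\right) - -83916} = \frac{- 680 \left(7 - 42\right) - 1528443}{\left(-1880816 + 809\right) + 83916} = \frac{\left(-680\right) \left(-35\right) - 1528443}{-1880007 + 83916} = \frac{23800 - 1528443}{-1796091} = \left(-1504643\right) \left(- \frac{1}{1796091}\right) = \frac{1504643}{1796091}$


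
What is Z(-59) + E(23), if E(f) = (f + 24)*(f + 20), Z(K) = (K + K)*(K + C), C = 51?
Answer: 2965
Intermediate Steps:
Z(K) = 2*K*(51 + K) (Z(K) = (K + K)*(K + 51) = (2*K)*(51 + K) = 2*K*(51 + K))
E(f) = (20 + f)*(24 + f) (E(f) = (24 + f)*(20 + f) = (20 + f)*(24 + f))
Z(-59) + E(23) = 2*(-59)*(51 - 59) + (480 + 23² + 44*23) = 2*(-59)*(-8) + (480 + 529 + 1012) = 944 + 2021 = 2965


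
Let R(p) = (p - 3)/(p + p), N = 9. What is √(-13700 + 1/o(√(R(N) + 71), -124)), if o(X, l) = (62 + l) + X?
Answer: √(-2548203 + 13700*√642)/√(186 - √642) ≈ 117.05*I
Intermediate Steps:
R(p) = (-3 + p)/(2*p) (R(p) = (-3 + p)/((2*p)) = (-3 + p)*(1/(2*p)) = (-3 + p)/(2*p))
o(X, l) = 62 + X + l
√(-13700 + 1/o(√(R(N) + 71), -124)) = √(-13700 + 1/(62 + √((½)*(-3 + 9)/9 + 71) - 124)) = √(-13700 + 1/(62 + √((½)*(⅑)*6 + 71) - 124)) = √(-13700 + 1/(62 + √(⅓ + 71) - 124)) = √(-13700 + 1/(62 + √(214/3) - 124)) = √(-13700 + 1/(62 + √642/3 - 124)) = √(-13700 + 1/(-62 + √642/3))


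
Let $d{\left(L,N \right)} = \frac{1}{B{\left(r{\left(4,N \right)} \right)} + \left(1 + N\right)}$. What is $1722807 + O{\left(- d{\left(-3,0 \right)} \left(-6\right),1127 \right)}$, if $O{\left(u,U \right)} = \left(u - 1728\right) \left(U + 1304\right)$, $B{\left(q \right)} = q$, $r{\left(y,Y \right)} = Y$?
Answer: $-2463375$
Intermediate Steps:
$d{\left(L,N \right)} = \frac{1}{1 + 2 N}$ ($d{\left(L,N \right)} = \frac{1}{N + \left(1 + N\right)} = \frac{1}{1 + 2 N}$)
$O{\left(u,U \right)} = \left(-1728 + u\right) \left(1304 + U\right)$
$1722807 + O{\left(- d{\left(-3,0 \right)} \left(-6\right),1127 \right)} = 1722807 + \left(-2253312 - 1947456 + 1304 - \frac{1}{1 + 2 \cdot 0} \left(-6\right) + 1127 - \frac{1}{1 + 2 \cdot 0} \left(-6\right)\right) = 1722807 + \left(-2253312 - 1947456 + 1304 - \frac{1}{1 + 0} \left(-6\right) + 1127 - \frac{1}{1 + 0} \left(-6\right)\right) = 1722807 + \left(-2253312 - 1947456 + 1304 - 1^{-1} \left(-6\right) + 1127 - 1^{-1} \left(-6\right)\right) = 1722807 + \left(-2253312 - 1947456 + 1304 \left(-1\right) 1 \left(-6\right) + 1127 \left(-1\right) 1 \left(-6\right)\right) = 1722807 + \left(-2253312 - 1947456 + 1304 \left(\left(-1\right) \left(-6\right)\right) + 1127 \left(\left(-1\right) \left(-6\right)\right)\right) = 1722807 + \left(-2253312 - 1947456 + 1304 \cdot 6 + 1127 \cdot 6\right) = 1722807 + \left(-2253312 - 1947456 + 7824 + 6762\right) = 1722807 - 4186182 = -2463375$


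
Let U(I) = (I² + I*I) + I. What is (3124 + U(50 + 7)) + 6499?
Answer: 16178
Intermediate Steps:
U(I) = I + 2*I² (U(I) = (I² + I²) + I = 2*I² + I = I + 2*I²)
(3124 + U(50 + 7)) + 6499 = (3124 + (50 + 7)*(1 + 2*(50 + 7))) + 6499 = (3124 + 57*(1 + 2*57)) + 6499 = (3124 + 57*(1 + 114)) + 6499 = (3124 + 57*115) + 6499 = (3124 + 6555) + 6499 = 9679 + 6499 = 16178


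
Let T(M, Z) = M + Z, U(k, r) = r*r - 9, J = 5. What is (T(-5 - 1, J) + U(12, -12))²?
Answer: 17956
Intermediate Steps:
U(k, r) = -9 + r² (U(k, r) = r² - 9 = -9 + r²)
(T(-5 - 1, J) + U(12, -12))² = (((-5 - 1) + 5) + (-9 + (-12)²))² = ((-6 + 5) + (-9 + 144))² = (-1 + 135)² = 134² = 17956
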